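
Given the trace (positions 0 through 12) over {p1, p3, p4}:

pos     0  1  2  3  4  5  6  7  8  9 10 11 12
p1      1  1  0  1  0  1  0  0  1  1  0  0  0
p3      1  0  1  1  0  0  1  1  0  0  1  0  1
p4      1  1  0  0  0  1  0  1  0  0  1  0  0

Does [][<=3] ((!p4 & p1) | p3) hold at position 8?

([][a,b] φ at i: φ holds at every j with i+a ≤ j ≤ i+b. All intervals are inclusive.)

Check ((!p4 & p1) | p3) at every j in [8,11]:
  j=8: true
  j=9: true
  j=10: true
  j=11: false
Fails at j=11 → formula fails.

False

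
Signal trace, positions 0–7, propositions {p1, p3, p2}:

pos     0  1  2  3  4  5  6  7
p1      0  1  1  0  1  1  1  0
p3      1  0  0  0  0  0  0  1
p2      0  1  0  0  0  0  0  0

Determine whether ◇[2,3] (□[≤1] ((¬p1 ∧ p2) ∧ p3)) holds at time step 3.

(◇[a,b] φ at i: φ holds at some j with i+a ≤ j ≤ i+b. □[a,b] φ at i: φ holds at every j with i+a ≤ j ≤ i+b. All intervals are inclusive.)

Check □[≤1] ((¬p1 ∧ p2) ∧ p3) at each j in [5,6]:
  j=5: fails at 5
  j=6: fails at 6
No position in the window satisfies it → formula fails.

Does not hold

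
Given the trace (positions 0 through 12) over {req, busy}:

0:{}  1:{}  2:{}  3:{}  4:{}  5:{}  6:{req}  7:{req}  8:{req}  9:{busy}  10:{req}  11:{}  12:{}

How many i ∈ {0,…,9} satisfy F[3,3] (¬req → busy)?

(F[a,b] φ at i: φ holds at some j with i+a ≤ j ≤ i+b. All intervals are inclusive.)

Evaluate at each i in [0,9]:
  i=0: ✗ (none in [3,3])
  i=1: ✗ (none in [4,4])
  i=2: ✗ (none in [5,5])
  i=3: ✓ (witness j=6)
  i=4: ✓ (witness j=7)
  i=5: ✓ (witness j=8)
  i=6: ✓ (witness j=9)
  i=7: ✓ (witness j=10)
  i=8: ✗ (none in [11,11])
  i=9: ✗ (none in [12,12])
Positions where it holds: {3, 4, 5, 6, 7} → 5.

5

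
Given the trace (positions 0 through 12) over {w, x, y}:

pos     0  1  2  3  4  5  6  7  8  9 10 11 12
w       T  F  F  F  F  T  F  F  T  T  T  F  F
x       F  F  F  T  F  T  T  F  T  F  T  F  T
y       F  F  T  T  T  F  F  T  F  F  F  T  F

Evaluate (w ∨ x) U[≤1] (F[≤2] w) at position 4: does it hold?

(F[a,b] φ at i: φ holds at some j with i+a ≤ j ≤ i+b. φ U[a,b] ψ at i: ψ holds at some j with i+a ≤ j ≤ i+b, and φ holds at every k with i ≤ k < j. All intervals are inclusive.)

True

Need some j in [4,5] with F[≤2] w, and (w ∨ x) at every k in [4,j-1].
  j=4: F[≤2] w holds; no prefix to check → satisfied.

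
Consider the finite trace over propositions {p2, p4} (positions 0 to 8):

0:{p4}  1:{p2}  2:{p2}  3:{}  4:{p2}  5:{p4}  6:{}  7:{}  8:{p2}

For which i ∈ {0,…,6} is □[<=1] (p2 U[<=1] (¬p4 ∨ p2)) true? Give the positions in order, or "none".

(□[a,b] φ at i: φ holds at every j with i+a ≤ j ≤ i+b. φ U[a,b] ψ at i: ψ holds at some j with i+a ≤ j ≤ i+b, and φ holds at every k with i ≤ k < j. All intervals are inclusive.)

Evaluate at each i in [0,6]:
  i=0: ✗ (fails at j=0)
  i=1: ✓ (all of [1,2])
  i=2: ✓ (all of [2,3])
  i=3: ✓ (all of [3,4])
  i=4: ✗ (fails at j=5)
  i=5: ✗ (fails at j=5)
  i=6: ✓ (all of [6,7])

1, 2, 3, 6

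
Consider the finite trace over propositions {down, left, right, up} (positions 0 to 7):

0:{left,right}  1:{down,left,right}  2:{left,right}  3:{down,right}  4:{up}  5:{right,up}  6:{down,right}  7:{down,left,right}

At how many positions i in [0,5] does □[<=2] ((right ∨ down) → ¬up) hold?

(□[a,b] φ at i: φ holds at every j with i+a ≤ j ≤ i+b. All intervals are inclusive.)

Evaluate at each i in [0,5]:
  i=0: ✓ (all of [0,2])
  i=1: ✓ (all of [1,3])
  i=2: ✓ (all of [2,4])
  i=3: ✗ (fails at j=5)
  i=4: ✗ (fails at j=5)
  i=5: ✗ (fails at j=5)
Positions where it holds: {0, 1, 2} → 3.

3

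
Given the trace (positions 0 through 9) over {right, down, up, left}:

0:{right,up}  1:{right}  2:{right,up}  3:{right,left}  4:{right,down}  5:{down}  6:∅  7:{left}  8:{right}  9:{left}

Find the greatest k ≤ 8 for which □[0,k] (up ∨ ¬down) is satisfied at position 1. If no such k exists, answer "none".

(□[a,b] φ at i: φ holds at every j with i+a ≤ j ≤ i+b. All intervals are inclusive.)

2

(up ∨ ¬down) must hold from j=1 onward; find where it first fails.
  j=1: holds
  j=2: holds
  j=3: holds
  j=4: fails
Holds on [1,3], so largest k = 2.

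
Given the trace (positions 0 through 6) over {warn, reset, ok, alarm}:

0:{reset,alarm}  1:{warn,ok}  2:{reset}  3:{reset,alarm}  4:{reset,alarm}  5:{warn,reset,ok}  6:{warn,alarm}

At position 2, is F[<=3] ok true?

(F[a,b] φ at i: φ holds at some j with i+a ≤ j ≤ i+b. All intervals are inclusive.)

Yes

Check ok at each j in [2,5]:
  j=2: false
  j=3: false
  j=4: false
  j=5: true
Found at j=5 → formula holds.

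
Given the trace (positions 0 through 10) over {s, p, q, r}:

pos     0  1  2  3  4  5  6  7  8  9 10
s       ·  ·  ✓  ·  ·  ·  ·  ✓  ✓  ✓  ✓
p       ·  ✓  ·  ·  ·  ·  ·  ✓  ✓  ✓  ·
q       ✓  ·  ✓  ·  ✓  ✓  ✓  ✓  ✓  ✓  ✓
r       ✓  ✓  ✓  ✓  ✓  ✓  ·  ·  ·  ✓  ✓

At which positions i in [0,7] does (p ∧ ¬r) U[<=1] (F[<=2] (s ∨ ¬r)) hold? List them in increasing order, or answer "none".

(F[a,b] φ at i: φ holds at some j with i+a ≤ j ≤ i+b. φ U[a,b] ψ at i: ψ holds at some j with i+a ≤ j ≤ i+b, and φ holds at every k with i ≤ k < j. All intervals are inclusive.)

Evaluate at each i in [0,7]:
  i=0: ✓ (rhs at j=0)
  i=1: ✓ (rhs at j=1)
  i=2: ✓ (rhs at j=2)
  i=3: ✗ (lhs fails at k=3 before rhs at j=4)
  i=4: ✓ (rhs at j=4)
  i=5: ✓ (rhs at j=5)
  i=6: ✓ (rhs at j=6)
  i=7: ✓ (rhs at j=7)

0, 1, 2, 4, 5, 6, 7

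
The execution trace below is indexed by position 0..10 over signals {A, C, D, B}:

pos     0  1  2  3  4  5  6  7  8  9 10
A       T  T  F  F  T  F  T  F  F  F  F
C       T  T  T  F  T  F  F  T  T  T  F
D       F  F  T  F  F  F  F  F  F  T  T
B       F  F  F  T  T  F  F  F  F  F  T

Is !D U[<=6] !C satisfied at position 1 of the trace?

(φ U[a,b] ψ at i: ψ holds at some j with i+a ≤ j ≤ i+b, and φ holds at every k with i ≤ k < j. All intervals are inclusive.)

Need some j in [1,7] with !C, and !D at every k in [1,j-1].
  j=1: !C false.
  j=2: !C false.
  j=3: !C holds, but !D fails at k=2 → not this j.
  j=4: !C false.
  j=5: !C holds, but !D fails at k=2 → not this j.
  j=6: !C holds, but !D fails at k=2 → not this j.
  j=7: !C false.
No j in the window works → until fails.

No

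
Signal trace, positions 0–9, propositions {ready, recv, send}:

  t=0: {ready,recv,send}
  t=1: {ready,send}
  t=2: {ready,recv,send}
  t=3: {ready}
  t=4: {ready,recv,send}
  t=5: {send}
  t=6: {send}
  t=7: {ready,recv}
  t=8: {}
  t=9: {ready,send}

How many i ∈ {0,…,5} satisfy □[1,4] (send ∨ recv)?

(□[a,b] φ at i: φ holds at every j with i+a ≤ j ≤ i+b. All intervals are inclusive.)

1

Evaluate at each i in [0,5]:
  i=0: ✗ (fails at j=3)
  i=1: ✗ (fails at j=3)
  i=2: ✗ (fails at j=3)
  i=3: ✓ (all of [4,7])
  i=4: ✗ (fails at j=8)
  i=5: ✗ (fails at j=8)
Positions where it holds: {3} → 1.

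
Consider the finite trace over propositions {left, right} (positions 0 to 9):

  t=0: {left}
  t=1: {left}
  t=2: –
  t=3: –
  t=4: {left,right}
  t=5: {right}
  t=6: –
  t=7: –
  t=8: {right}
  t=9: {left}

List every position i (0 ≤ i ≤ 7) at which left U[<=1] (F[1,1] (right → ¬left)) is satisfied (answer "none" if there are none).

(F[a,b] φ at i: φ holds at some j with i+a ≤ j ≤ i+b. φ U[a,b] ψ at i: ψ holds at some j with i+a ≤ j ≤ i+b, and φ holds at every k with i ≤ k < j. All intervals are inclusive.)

Evaluate at each i in [0,7]:
  i=0: ✓ (rhs at j=0)
  i=1: ✓ (rhs at j=1)
  i=2: ✓ (rhs at j=2)
  i=3: ✗ (lhs fails at k=3 before rhs at j=4)
  i=4: ✓ (rhs at j=4)
  i=5: ✓ (rhs at j=5)
  i=6: ✓ (rhs at j=6)
  i=7: ✓ (rhs at j=7)

0, 1, 2, 4, 5, 6, 7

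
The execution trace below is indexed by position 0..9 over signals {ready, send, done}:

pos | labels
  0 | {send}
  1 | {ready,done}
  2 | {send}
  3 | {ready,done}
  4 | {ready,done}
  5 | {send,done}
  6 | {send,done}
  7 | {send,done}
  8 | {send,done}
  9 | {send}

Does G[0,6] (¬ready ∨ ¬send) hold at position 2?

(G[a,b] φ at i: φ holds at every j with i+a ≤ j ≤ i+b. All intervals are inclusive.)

True

Check (¬ready ∨ ¬send) at every j in [2,8]:
  j=2: true
  j=3: true
  j=4: true
  j=5: true
  j=6: true
  j=7: true
  j=8: true
All positions satisfy it → formula holds.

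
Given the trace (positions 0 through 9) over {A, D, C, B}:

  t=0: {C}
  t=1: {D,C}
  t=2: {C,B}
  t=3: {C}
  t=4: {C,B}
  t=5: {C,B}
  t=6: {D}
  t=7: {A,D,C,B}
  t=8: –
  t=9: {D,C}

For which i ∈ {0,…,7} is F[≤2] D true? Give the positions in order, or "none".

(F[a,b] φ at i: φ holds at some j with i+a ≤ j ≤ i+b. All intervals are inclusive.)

0, 1, 4, 5, 6, 7

Evaluate at each i in [0,7]:
  i=0: ✓ (witness j=1)
  i=1: ✓ (witness j=1)
  i=2: ✗ (none in [2,4])
  i=3: ✗ (none in [3,5])
  i=4: ✓ (witness j=6)
  i=5: ✓ (witness j=6)
  i=6: ✓ (witness j=6)
  i=7: ✓ (witness j=7)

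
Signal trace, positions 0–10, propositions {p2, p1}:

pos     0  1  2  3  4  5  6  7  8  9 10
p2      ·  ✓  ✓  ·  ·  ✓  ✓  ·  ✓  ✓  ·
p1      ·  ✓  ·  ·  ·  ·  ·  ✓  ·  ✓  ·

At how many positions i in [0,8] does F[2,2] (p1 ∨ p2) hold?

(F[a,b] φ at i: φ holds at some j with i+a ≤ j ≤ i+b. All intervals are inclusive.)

6

Evaluate at each i in [0,8]:
  i=0: ✓ (witness j=2)
  i=1: ✗ (none in [3,3])
  i=2: ✗ (none in [4,4])
  i=3: ✓ (witness j=5)
  i=4: ✓ (witness j=6)
  i=5: ✓ (witness j=7)
  i=6: ✓ (witness j=8)
  i=7: ✓ (witness j=9)
  i=8: ✗ (none in [10,10])
Positions where it holds: {0, 3, 4, 5, 6, 7} → 6.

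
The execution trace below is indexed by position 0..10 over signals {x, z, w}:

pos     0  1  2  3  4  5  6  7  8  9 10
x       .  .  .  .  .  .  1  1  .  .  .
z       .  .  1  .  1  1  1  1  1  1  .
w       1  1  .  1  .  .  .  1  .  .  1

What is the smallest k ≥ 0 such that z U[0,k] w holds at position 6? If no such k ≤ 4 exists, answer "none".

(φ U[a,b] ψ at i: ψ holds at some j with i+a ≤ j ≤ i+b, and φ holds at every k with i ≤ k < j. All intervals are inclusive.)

Need earliest j ≥ 6 with w, and z at every k in [6,j-1].
  j=6: rhs fails.
  j=7: rhs holds; lhs holds on [6,6]. k = 1.

1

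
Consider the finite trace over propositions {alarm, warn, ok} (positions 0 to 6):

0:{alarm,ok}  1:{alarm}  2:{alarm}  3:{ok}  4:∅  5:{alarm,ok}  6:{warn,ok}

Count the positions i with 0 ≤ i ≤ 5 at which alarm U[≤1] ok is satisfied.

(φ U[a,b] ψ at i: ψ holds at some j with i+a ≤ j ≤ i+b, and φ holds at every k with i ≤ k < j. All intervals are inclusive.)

4

Evaluate at each i in [0,5]:
  i=0: ✓ (rhs at j=0)
  i=1: ✗ (no rhs in [1,2])
  i=2: ✓ (rhs at j=3; lhs holds on [2,2])
  i=3: ✓ (rhs at j=3)
  i=4: ✗ (lhs fails at k=4 before rhs at j=5)
  i=5: ✓ (rhs at j=5)
Positions where it holds: {0, 2, 3, 5} → 4.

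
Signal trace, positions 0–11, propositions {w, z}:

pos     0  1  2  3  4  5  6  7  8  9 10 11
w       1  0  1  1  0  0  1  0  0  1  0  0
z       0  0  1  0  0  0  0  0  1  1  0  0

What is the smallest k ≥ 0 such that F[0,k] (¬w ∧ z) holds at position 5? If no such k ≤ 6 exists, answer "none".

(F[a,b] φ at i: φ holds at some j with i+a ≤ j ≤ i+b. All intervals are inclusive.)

3

Scan j = 5,6,… for (¬w ∧ z):
  j=5: fails
  j=6: fails
  j=7: fails
  j=8: holds
First hit at j=8, so smallest k = 8-5 = 3.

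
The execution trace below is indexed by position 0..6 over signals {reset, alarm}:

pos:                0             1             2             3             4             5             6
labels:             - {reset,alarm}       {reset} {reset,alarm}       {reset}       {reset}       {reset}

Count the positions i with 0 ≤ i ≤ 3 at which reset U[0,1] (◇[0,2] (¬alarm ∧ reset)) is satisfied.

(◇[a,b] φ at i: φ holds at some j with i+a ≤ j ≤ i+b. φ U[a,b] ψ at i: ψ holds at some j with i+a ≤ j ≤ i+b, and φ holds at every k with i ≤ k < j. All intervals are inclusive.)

Evaluate at each i in [0,3]:
  i=0: ✓ (rhs at j=0)
  i=1: ✓ (rhs at j=1)
  i=2: ✓ (rhs at j=2)
  i=3: ✓ (rhs at j=3)
Positions where it holds: {0, 1, 2, 3} → 4.

4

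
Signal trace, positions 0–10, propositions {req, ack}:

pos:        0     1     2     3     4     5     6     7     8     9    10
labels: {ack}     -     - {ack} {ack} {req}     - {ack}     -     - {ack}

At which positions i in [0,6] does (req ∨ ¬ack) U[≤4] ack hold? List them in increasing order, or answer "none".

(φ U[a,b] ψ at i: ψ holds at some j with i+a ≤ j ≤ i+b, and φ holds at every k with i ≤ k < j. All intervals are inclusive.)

Evaluate at each i in [0,6]:
  i=0: ✓ (rhs at j=0)
  i=1: ✓ (rhs at j=3; lhs holds on [1,2])
  i=2: ✓ (rhs at j=3; lhs holds on [2,2])
  i=3: ✓ (rhs at j=3)
  i=4: ✓ (rhs at j=4)
  i=5: ✓ (rhs at j=7; lhs holds on [5,6])
  i=6: ✓ (rhs at j=7; lhs holds on [6,6])

0, 1, 2, 3, 4, 5, 6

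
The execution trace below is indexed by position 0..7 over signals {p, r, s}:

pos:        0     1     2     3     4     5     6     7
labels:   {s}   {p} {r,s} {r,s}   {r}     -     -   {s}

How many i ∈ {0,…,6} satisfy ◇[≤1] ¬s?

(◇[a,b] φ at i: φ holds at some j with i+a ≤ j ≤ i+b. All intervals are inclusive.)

6

Evaluate at each i in [0,6]:
  i=0: ✓ (witness j=1)
  i=1: ✓ (witness j=1)
  i=2: ✗ (none in [2,3])
  i=3: ✓ (witness j=4)
  i=4: ✓ (witness j=4)
  i=5: ✓ (witness j=5)
  i=6: ✓ (witness j=6)
Positions where it holds: {0, 1, 3, 4, 5, 6} → 6.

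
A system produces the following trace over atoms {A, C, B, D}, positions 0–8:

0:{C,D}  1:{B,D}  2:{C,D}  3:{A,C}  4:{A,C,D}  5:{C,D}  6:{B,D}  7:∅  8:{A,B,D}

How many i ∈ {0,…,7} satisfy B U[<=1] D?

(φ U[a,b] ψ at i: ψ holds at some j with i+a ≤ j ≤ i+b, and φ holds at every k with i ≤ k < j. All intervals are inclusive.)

Evaluate at each i in [0,7]:
  i=0: ✓ (rhs at j=0)
  i=1: ✓ (rhs at j=1)
  i=2: ✓ (rhs at j=2)
  i=3: ✗ (lhs fails at k=3 before rhs at j=4)
  i=4: ✓ (rhs at j=4)
  i=5: ✓ (rhs at j=5)
  i=6: ✓ (rhs at j=6)
  i=7: ✗ (lhs fails at k=7 before rhs at j=8)
Positions where it holds: {0, 1, 2, 4, 5, 6} → 6.

6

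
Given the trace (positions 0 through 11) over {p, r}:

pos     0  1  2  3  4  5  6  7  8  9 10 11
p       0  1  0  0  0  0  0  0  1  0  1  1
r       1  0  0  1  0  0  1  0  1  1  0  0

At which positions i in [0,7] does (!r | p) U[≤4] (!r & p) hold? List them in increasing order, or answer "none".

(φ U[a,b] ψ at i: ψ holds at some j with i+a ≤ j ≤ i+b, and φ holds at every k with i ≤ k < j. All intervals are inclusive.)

Evaluate at each i in [0,7]:
  i=0: ✗ (lhs fails at k=0 before rhs at j=1)
  i=1: ✓ (rhs at j=1)
  i=2: ✗ (no rhs in [2,6])
  i=3: ✗ (no rhs in [3,7])
  i=4: ✗ (no rhs in [4,8])
  i=5: ✗ (no rhs in [5,9])
  i=6: ✗ (lhs fails at k=6 before rhs at j=10)
  i=7: ✗ (lhs fails at k=9 before rhs at j=10)

1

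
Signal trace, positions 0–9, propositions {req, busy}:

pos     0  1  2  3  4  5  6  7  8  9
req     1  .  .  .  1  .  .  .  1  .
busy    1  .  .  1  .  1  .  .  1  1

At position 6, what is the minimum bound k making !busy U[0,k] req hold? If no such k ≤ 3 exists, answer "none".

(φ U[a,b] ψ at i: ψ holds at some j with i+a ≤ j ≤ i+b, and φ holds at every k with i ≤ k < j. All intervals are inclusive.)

Need earliest j ≥ 6 with req, and !busy at every k in [6,j-1].
  j=6: rhs fails.
  j=7: rhs fails.
  j=8: rhs holds; lhs holds on [6,7]. k = 2.

2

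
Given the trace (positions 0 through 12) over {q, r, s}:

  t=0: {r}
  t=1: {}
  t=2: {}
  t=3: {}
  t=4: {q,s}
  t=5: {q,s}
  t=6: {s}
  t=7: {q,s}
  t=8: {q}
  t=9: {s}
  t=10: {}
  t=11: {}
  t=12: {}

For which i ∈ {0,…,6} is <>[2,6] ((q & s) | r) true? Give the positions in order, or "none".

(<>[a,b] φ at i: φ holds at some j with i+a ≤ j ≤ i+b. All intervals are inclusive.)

Evaluate at each i in [0,6]:
  i=0: ✓ (witness j=4)
  i=1: ✓ (witness j=4)
  i=2: ✓ (witness j=4)
  i=3: ✓ (witness j=5)
  i=4: ✓ (witness j=7)
  i=5: ✓ (witness j=7)
  i=6: ✗ (none in [8,12])

0, 1, 2, 3, 4, 5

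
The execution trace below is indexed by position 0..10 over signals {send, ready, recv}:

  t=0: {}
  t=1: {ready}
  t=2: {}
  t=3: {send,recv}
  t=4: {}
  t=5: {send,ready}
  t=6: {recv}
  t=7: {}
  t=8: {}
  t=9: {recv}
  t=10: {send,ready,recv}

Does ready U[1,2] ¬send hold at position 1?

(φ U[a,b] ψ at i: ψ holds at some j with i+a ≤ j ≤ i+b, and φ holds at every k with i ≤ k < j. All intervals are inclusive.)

True

Need some j in [2,3] with ¬send, and ready at every k in [1,j-1].
  j=2: ¬send holds; ready holds at every k in [1,1] → satisfied.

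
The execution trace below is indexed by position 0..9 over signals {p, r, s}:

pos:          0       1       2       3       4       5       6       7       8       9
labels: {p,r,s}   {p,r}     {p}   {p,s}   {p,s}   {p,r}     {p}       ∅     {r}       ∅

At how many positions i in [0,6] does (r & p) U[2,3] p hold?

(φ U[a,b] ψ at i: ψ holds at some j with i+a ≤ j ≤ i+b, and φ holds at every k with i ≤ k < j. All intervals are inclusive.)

Evaluate at each i in [0,6]:
  i=0: ✓ (rhs at j=2; lhs holds on [0,1])
  i=1: ✗ (lhs fails at k=2 before rhs at j=3)
  i=2: ✗ (lhs fails at k=2 before rhs at j=4)
  i=3: ✗ (lhs fails at k=3 before rhs at j=5)
  i=4: ✗ (lhs fails at k=4 before rhs at j=6)
  i=5: ✗ (no rhs in [7,8])
  i=6: ✗ (no rhs in [8,9])
Positions where it holds: {0} → 1.

1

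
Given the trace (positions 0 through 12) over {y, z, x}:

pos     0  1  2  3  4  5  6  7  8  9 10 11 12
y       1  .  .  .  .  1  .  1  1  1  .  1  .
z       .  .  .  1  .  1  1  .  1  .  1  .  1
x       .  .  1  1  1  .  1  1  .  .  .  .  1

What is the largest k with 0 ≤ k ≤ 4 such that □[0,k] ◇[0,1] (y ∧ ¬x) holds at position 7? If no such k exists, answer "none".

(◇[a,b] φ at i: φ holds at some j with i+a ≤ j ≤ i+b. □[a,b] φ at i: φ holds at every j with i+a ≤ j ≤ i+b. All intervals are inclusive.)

◇[0,1] (y ∧ ¬x) must hold from j=7 onward; find where it first fails.
  j=7: holds
  j=8: holds
  j=9: holds
  j=10: holds
  j=11: holds
Holds through j=11; largest k = 4.

4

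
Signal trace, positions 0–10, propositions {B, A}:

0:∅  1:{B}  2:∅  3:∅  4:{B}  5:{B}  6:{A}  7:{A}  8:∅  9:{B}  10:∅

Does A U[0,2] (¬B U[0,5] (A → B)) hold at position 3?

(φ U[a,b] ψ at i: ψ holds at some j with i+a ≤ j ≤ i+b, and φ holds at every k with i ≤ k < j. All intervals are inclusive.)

Need some j in [3,5] with (¬B U[0,5] (A → B)), and A at every k in [3,j-1].
  j=3: (¬B U[0,5] (A → B)) holds; no prefix to check → satisfied.

Holds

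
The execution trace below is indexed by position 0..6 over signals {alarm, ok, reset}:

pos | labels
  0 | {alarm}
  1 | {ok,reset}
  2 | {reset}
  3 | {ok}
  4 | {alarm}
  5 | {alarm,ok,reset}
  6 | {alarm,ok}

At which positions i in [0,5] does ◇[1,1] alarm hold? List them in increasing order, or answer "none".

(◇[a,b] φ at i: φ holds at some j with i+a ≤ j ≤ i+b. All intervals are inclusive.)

Evaluate at each i in [0,5]:
  i=0: ✗ (none in [1,1])
  i=1: ✗ (none in [2,2])
  i=2: ✗ (none in [3,3])
  i=3: ✓ (witness j=4)
  i=4: ✓ (witness j=5)
  i=5: ✓ (witness j=6)

3, 4, 5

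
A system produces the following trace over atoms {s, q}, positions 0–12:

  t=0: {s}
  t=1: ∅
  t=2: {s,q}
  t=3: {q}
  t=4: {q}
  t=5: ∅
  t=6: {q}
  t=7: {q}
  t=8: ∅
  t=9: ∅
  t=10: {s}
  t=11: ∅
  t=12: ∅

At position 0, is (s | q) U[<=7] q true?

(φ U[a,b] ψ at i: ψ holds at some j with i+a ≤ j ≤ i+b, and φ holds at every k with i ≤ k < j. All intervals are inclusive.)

Need some j in [0,7] with q, and (s | q) at every k in [0,j-1].
  j=0: q false.
  j=1: q false.
  j=2: q holds, but (s | q) fails at k=1 → not this j.
  j=3: q holds, but (s | q) fails at k=1 → not this j.
  j=4: q holds, but (s | q) fails at k=1 → not this j.
  j=5: q false.
  j=6: q holds, but (s | q) fails at k=1 → not this j.
  j=7: q holds, but (s | q) fails at k=1 → not this j.
No j in the window works → until fails.

False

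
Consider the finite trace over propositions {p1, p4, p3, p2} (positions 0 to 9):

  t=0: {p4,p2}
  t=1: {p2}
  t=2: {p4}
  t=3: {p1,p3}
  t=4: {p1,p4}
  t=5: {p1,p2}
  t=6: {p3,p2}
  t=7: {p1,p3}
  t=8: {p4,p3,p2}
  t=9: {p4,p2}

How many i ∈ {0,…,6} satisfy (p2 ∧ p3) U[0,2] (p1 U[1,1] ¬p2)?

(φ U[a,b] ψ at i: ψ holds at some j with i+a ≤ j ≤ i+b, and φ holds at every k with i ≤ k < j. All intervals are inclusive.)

1

Evaluate at each i in [0,6]:
  i=0: ✗ (no rhs in [0,2])
  i=1: ✗ (lhs fails at k=1 before rhs at j=3)
  i=2: ✗ (lhs fails at k=2 before rhs at j=3)
  i=3: ✓ (rhs at j=3)
  i=4: ✗ (no rhs in [4,6])
  i=5: ✗ (no rhs in [5,7])
  i=6: ✗ (no rhs in [6,8])
Positions where it holds: {3} → 1.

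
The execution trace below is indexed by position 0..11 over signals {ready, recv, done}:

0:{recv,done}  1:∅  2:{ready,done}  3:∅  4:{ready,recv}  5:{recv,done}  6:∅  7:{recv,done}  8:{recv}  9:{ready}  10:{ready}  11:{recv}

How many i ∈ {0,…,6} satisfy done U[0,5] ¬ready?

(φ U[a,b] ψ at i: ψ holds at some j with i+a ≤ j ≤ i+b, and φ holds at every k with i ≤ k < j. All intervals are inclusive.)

Evaluate at each i in [0,6]:
  i=0: ✓ (rhs at j=0)
  i=1: ✓ (rhs at j=1)
  i=2: ✓ (rhs at j=3; lhs holds on [2,2])
  i=3: ✓ (rhs at j=3)
  i=4: ✗ (lhs fails at k=4 before rhs at j=5)
  i=5: ✓ (rhs at j=5)
  i=6: ✓ (rhs at j=6)
Positions where it holds: {0, 1, 2, 3, 5, 6} → 6.

6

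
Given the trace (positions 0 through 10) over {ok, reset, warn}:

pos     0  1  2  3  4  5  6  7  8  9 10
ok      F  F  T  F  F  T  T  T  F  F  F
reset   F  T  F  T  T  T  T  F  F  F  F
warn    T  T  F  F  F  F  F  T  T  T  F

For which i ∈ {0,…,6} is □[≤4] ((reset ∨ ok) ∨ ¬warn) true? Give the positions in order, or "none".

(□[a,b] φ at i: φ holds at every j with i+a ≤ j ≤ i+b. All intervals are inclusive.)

Evaluate at each i in [0,6]:
  i=0: ✗ (fails at j=0)
  i=1: ✓ (all of [1,5])
  i=2: ✓ (all of [2,6])
  i=3: ✓ (all of [3,7])
  i=4: ✗ (fails at j=8)
  i=5: ✗ (fails at j=8)
  i=6: ✗ (fails at j=8)

1, 2, 3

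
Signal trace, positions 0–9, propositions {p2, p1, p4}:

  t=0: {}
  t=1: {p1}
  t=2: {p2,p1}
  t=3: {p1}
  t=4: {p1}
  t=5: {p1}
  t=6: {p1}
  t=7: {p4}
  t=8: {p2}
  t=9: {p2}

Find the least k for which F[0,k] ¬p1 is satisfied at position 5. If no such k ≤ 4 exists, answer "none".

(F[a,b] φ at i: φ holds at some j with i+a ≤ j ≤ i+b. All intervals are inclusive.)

2

Scan j = 5,6,… for ¬p1:
  j=5: fails
  j=6: fails
  j=7: holds
First hit at j=7, so smallest k = 7-5 = 2.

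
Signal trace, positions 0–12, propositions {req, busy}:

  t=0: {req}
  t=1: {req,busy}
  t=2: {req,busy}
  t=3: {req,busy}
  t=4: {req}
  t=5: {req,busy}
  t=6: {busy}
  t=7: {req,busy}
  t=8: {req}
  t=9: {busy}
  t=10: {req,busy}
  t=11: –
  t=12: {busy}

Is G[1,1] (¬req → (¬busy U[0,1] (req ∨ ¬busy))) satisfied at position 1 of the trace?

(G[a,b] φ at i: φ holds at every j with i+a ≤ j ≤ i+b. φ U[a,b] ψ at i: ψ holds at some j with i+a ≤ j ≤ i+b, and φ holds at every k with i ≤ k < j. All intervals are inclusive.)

Check (¬req → (¬busy U[0,1] (req ∨ ¬busy))) at every j in [2,2]:
  j=2: antecedent false → ✓
All positions satisfy it → formula holds.

Holds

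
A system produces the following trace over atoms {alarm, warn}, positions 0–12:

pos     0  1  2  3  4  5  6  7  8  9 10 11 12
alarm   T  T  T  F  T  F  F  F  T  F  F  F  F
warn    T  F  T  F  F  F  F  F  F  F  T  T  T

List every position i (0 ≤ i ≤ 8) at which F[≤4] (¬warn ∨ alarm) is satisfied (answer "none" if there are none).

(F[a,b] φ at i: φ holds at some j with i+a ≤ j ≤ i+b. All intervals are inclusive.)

0, 1, 2, 3, 4, 5, 6, 7, 8

Evaluate at each i in [0,8]:
  i=0: ✓ (witness j=0)
  i=1: ✓ (witness j=1)
  i=2: ✓ (witness j=2)
  i=3: ✓ (witness j=3)
  i=4: ✓ (witness j=4)
  i=5: ✓ (witness j=5)
  i=6: ✓ (witness j=6)
  i=7: ✓ (witness j=7)
  i=8: ✓ (witness j=8)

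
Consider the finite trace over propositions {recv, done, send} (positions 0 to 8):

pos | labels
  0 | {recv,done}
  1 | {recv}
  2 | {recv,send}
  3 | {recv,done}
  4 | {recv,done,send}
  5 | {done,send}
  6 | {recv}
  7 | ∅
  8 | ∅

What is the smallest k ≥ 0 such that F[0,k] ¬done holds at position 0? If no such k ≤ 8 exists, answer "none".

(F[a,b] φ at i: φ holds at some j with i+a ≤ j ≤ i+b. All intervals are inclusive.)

Scan j = 0,1,… for ¬done:
  j=0: fails
  j=1: holds
First hit at j=1, so smallest k = 1-0 = 1.

1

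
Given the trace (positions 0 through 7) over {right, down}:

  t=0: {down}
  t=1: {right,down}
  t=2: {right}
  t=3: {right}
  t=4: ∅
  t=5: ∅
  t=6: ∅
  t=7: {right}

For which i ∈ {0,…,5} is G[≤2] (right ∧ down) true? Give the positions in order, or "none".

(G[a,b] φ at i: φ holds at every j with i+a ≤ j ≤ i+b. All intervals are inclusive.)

Evaluate at each i in [0,5]:
  i=0: ✗ (fails at j=0)
  i=1: ✗ (fails at j=2)
  i=2: ✗ (fails at j=2)
  i=3: ✗ (fails at j=3)
  i=4: ✗ (fails at j=4)
  i=5: ✗ (fails at j=5)

none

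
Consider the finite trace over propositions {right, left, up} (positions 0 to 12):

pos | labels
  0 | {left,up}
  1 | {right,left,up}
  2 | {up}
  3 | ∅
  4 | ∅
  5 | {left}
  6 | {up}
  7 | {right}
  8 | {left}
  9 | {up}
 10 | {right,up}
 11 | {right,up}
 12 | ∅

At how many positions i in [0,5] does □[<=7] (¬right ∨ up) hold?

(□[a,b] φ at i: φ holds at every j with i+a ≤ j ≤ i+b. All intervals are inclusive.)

0

Evaluate at each i in [0,5]:
  i=0: ✗ (fails at j=7)
  i=1: ✗ (fails at j=7)
  i=2: ✗ (fails at j=7)
  i=3: ✗ (fails at j=7)
  i=4: ✗ (fails at j=7)
  i=5: ✗ (fails at j=7)
Positions where it holds: {} → 0.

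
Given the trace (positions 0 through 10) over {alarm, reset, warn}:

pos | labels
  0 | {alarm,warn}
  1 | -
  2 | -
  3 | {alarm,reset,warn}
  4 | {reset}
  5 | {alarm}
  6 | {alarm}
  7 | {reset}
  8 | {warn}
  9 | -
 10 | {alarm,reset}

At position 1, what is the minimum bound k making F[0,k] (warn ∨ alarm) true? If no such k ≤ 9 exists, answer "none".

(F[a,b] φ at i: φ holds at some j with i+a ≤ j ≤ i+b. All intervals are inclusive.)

Scan j = 1,2,… for (warn ∨ alarm):
  j=1: fails
  j=2: fails
  j=3: holds
First hit at j=3, so smallest k = 3-1 = 2.

2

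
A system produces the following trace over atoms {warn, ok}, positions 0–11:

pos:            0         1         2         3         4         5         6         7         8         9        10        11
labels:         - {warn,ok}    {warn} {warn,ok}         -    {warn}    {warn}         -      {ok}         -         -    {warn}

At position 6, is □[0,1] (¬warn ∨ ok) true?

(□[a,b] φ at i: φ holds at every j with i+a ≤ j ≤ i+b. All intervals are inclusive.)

Check (¬warn ∨ ok) at every j in [6,7]:
  j=6: false
  j=7: true
Fails at j=6 → formula fails.

No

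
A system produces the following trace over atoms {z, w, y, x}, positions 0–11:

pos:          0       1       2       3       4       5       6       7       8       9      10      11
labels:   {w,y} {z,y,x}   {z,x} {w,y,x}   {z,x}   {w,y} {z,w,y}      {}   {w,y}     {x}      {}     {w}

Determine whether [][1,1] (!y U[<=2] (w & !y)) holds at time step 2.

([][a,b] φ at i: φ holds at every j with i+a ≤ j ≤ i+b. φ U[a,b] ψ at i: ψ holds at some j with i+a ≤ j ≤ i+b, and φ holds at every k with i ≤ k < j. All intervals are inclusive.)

False

Check (!y U[<=2] (w & !y)) at every j in [3,3]:
  j=3: fails
Fails at j=3 → formula fails.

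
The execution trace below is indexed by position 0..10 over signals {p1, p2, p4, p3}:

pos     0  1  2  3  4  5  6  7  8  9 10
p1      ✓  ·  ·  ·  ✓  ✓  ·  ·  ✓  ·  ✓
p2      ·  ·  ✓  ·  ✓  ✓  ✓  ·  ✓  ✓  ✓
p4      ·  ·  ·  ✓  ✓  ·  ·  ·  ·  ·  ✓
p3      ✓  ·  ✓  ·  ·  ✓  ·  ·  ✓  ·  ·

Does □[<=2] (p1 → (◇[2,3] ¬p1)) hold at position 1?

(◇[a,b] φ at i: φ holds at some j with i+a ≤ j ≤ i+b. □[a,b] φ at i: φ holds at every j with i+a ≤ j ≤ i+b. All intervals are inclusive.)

Yes

Check (p1 → (◇[2,3] ¬p1)) at every j in [1,3]:
  j=1: antecedent false → ✓
  j=2: antecedent false → ✓
  j=3: antecedent false → ✓
All positions satisfy it → formula holds.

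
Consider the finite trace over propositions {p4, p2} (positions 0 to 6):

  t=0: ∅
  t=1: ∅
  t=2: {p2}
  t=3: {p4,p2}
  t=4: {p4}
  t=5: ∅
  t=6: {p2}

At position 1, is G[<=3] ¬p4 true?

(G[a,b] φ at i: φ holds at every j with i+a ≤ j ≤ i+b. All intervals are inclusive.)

Check ¬p4 at every j in [1,4]:
  j=1: true
  j=2: true
  j=3: false
  j=4: false
Fails at j=3 → formula fails.

False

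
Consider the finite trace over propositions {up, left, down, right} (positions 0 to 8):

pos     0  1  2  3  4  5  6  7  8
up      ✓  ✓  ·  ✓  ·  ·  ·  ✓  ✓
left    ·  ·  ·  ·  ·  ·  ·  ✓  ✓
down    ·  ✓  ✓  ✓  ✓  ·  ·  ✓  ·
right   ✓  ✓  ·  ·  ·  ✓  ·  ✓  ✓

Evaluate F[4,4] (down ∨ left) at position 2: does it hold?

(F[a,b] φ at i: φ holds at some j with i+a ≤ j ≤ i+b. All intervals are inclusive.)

Check (down ∨ left) at each j in [6,6]:
  j=6: false
No position in the window satisfies it → formula fails.

No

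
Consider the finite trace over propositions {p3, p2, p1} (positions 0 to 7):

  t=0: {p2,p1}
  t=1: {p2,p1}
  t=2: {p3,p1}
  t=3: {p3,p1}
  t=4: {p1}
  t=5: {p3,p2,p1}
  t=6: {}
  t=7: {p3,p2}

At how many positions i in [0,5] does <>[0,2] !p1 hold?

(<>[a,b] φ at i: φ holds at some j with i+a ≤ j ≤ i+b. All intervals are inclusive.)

Evaluate at each i in [0,5]:
  i=0: ✗ (none in [0,2])
  i=1: ✗ (none in [1,3])
  i=2: ✗ (none in [2,4])
  i=3: ✗ (none in [3,5])
  i=4: ✓ (witness j=6)
  i=5: ✓ (witness j=6)
Positions where it holds: {4, 5} → 2.

2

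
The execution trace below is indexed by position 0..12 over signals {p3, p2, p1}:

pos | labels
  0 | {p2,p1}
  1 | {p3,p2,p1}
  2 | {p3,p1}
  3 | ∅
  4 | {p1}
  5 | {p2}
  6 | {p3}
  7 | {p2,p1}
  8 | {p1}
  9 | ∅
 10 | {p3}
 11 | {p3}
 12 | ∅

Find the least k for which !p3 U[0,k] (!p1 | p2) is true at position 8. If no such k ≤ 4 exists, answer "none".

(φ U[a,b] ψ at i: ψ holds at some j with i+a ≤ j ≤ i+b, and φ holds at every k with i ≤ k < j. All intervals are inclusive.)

Need earliest j ≥ 8 with (!p1 | p2), and !p3 at every k in [8,j-1].
  j=8: rhs fails.
  j=9: rhs holds; lhs holds on [8,8]. k = 1.

1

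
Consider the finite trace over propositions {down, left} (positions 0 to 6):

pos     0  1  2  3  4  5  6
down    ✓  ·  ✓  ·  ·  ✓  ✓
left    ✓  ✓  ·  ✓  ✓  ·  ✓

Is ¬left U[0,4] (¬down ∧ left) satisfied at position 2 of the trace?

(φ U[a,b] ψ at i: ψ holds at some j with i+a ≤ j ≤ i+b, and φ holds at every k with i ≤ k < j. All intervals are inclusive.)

True

Need some j in [2,6] with (¬down ∧ left), and ¬left at every k in [2,j-1].
  j=2: (¬down ∧ left) false.
  j=3: (¬down ∧ left) holds; ¬left holds at every k in [2,2] → satisfied.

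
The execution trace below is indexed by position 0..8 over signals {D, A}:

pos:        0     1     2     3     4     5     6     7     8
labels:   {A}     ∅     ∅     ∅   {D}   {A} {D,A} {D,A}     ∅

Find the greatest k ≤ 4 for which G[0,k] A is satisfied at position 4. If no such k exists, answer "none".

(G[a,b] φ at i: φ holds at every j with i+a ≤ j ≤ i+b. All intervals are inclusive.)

none

A must hold from j=4 onward; find where it first fails.
  j=4: fails → no k works.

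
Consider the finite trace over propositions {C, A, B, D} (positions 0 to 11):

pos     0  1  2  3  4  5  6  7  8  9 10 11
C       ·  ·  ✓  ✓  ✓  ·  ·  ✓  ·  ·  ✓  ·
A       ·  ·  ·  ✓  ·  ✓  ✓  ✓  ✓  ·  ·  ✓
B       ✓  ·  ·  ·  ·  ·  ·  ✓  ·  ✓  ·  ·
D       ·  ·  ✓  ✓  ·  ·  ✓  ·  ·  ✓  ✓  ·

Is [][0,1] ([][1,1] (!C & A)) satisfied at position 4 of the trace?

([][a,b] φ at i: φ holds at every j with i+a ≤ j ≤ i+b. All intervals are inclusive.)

Check [][1,1] (!C & A) at every j in [4,5]:
  j=4: holds on [5,5]
  j=5: holds on [6,6]
All positions satisfy it → formula holds.

Yes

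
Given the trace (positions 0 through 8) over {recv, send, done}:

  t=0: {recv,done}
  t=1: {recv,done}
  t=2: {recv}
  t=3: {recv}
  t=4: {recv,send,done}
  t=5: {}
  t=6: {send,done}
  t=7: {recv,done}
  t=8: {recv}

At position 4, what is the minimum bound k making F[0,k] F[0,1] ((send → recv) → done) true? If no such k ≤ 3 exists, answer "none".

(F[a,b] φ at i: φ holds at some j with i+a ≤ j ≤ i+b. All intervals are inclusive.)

0

Scan j = 4,5,… for F[0,1] ((send → recv) → done):
  j=4: holds
First hit at j=4, so smallest k = 4-4 = 0.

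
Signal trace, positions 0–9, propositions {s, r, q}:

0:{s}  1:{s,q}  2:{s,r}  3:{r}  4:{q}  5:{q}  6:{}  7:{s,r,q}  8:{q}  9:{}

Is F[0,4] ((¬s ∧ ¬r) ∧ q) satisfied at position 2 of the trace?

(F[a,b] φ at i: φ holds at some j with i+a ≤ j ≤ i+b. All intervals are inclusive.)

Check ((¬s ∧ ¬r) ∧ q) at each j in [2,6]:
  j=2: false
  j=3: false
  j=4: true
  j=5: true
  j=6: false
Found at j=4 → formula holds.

True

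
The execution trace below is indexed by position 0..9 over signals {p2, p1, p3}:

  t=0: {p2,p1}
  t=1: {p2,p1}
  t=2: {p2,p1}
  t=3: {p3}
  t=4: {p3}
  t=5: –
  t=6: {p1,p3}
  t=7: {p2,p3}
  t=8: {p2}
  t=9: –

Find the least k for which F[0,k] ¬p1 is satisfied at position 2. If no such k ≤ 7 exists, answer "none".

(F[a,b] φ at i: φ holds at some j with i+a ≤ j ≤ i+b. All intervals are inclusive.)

1

Scan j = 2,3,… for ¬p1:
  j=2: fails
  j=3: holds
First hit at j=3, so smallest k = 3-2 = 1.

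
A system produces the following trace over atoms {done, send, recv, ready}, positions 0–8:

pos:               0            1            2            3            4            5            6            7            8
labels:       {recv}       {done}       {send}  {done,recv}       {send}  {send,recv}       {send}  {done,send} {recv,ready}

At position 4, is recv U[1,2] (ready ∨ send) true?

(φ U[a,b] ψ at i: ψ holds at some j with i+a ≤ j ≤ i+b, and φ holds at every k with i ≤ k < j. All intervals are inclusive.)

No

Need some j in [5,6] with (ready ∨ send), and recv at every k in [4,j-1].
  j=5: (ready ∨ send) holds, but recv fails at k=4 → not this j.
  j=6: (ready ∨ send) holds, but recv fails at k=4 → not this j.
No j in the window works → until fails.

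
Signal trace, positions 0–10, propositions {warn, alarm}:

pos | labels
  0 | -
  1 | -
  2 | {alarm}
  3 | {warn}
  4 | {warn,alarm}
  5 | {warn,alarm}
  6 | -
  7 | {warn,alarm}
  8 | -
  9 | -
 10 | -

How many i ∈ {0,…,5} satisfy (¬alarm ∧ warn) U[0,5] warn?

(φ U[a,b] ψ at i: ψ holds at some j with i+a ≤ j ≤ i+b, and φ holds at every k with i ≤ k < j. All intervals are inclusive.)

3

Evaluate at each i in [0,5]:
  i=0: ✗ (lhs fails at k=0 before rhs at j=3)
  i=1: ✗ (lhs fails at k=1 before rhs at j=3)
  i=2: ✗ (lhs fails at k=2 before rhs at j=3)
  i=3: ✓ (rhs at j=3)
  i=4: ✓ (rhs at j=4)
  i=5: ✓ (rhs at j=5)
Positions where it holds: {3, 4, 5} → 3.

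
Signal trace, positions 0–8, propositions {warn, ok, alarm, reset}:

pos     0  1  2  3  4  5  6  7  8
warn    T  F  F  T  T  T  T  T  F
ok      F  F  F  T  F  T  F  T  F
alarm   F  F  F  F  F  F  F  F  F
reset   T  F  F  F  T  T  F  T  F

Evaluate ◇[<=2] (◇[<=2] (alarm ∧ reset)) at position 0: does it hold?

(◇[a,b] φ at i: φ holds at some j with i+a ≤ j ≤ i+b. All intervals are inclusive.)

Does not hold

Check ◇[<=2] (alarm ∧ reset) at each j in [0,2]:
  j=0: fails (none in [0,2])
  j=1: fails (none in [1,3])
  j=2: fails (none in [2,4])
No position in the window satisfies it → formula fails.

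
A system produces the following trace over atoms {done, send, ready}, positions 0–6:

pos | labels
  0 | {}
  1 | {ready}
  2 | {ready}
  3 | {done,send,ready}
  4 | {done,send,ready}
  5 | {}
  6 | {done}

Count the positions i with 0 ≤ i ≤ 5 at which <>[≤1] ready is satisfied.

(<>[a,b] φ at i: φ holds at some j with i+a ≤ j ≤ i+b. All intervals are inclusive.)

5

Evaluate at each i in [0,5]:
  i=0: ✓ (witness j=1)
  i=1: ✓ (witness j=1)
  i=2: ✓ (witness j=2)
  i=3: ✓ (witness j=3)
  i=4: ✓ (witness j=4)
  i=5: ✗ (none in [5,6])
Positions where it holds: {0, 1, 2, 3, 4} → 5.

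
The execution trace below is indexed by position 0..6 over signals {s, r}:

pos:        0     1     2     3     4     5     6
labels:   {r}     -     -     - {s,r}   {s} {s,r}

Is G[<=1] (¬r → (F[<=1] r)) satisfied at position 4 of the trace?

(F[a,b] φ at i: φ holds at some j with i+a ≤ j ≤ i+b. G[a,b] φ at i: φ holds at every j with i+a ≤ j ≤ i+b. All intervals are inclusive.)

Holds

Check (¬r → (F[<=1] r)) at every j in [4,5]:
  j=4: antecedent false → ✓
  j=5: antecedent true; consequent holds (witness at 6) → ✓
All positions satisfy it → formula holds.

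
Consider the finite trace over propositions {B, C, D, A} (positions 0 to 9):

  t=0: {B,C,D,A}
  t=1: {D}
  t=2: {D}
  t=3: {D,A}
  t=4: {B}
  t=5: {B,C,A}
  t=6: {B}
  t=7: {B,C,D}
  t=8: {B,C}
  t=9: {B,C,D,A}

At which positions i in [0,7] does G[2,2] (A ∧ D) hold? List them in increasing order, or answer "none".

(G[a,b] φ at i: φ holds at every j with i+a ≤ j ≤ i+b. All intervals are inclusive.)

1, 7

Evaluate at each i in [0,7]:
  i=0: ✗ (fails at j=2)
  i=1: ✓ (all of [3,3])
  i=2: ✗ (fails at j=4)
  i=3: ✗ (fails at j=5)
  i=4: ✗ (fails at j=6)
  i=5: ✗ (fails at j=7)
  i=6: ✗ (fails at j=8)
  i=7: ✓ (all of [9,9])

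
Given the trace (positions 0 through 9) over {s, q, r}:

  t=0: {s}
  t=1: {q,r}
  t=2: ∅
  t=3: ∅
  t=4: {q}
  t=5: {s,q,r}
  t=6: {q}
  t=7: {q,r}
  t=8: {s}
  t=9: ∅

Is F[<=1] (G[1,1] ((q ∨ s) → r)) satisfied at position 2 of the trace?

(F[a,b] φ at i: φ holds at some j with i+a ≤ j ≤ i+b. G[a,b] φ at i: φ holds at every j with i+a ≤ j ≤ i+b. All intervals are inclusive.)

True

Check G[1,1] ((q ∨ s) → r) at each j in [2,3]:
  j=2: holds on [3,3]
  j=3: fails at 4
Found at j=2 → formula holds.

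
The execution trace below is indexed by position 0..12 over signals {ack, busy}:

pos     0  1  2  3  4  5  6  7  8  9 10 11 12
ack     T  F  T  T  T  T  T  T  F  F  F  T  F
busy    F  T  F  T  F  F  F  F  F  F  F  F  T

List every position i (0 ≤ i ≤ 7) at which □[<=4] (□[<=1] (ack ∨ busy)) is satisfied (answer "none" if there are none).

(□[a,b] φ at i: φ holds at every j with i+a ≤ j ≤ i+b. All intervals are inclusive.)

0, 1, 2

Evaluate at each i in [0,7]:
  i=0: ✓ (all of [0,4])
  i=1: ✓ (all of [1,5])
  i=2: ✓ (all of [2,6])
  i=3: ✗ (fails at j=7)
  i=4: ✗ (fails at j=7)
  i=5: ✗ (fails at j=7)
  i=6: ✗ (fails at j=7)
  i=7: ✗ (fails at j=7)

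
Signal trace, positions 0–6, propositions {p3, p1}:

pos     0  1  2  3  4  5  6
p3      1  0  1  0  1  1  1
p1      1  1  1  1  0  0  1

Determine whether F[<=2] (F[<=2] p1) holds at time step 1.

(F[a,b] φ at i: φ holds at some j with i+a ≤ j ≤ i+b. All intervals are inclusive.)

Yes

Check F[<=2] p1 at each j in [1,3]:
  j=1: holds (witness at 1)
  j=2: holds (witness at 2)
  j=3: holds (witness at 3)
Found at j=1 → formula holds.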